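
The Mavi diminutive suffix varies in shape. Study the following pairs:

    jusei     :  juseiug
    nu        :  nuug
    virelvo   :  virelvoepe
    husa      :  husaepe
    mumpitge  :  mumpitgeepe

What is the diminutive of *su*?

suug

The suffix is conditioned by the last vowel: -ug when the last vowel of the stem is a high vowel (*jusei*, *nu*); -epe when the last vowel of the stem is a non-high vowel (*virelvo*, *husa*, *mumpitge*).
*su* — last vowel /u/ (a high vowel) → -ug → *suug*.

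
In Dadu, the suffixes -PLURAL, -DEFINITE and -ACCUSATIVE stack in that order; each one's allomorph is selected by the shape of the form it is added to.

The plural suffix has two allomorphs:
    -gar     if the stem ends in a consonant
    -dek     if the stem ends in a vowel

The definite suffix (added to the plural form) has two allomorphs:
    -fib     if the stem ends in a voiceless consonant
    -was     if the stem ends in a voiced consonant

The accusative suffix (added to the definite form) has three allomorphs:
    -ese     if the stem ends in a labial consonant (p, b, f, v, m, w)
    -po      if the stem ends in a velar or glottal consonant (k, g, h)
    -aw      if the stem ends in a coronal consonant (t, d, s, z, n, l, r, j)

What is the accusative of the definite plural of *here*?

heredekfibese

The final sound of *here* is /e/, which is a vowel, so the plural suffix is -dek, giving *heredek*.
The plural form *heredek*: final consonant = /k/, voiceless → -fib → *heredekfib*.
The final consonant of the definite form *heredekfib* is /b/, which is labial, so the accusative suffix is -ese, giving *heredekfibese*.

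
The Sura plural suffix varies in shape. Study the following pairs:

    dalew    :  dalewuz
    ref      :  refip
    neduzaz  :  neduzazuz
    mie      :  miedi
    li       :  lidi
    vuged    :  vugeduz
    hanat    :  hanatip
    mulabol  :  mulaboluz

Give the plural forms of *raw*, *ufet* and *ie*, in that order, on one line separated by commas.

rawuz, ufetip, iedi

The alternation tracks the final sound of the stem — -ip when the stem ends in a voiceless consonant (*ref*, *hanat*); -uz when the stem ends in a voiced consonant (*dalew*, *neduzaz*, *vuged*, *mulabol*); -di when the stem ends in a vowel (*mie*, *li*).
Since the final sound of *raw* is /w/ (a voiced consonant), it takes -uz, giving *rawuz*.
The final sound of *ufet* is /t/, which is a voiceless consonant, so the suffix is -ip, giving *ufetip*.
*ie*: final sound = /e/, a vowel → -di → *iedi*.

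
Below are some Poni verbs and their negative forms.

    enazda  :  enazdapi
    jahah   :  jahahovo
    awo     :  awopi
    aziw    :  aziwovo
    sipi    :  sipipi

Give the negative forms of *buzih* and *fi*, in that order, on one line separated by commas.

The suffix is conditioned by the final sound: -ovo when the stem ends in a consonant (*jahah*, *aziw*); -pi when the stem ends in a vowel (*enazda*, *awo*, *sipi*).
Since the final sound of *buzih* is /h/ (a consonant), it takes -ovo, giving *buzihovo*.
The final sound of *fi* is /i/, which is a vowel, so the suffix is -pi, giving *fipi*.

buzihovo, fipi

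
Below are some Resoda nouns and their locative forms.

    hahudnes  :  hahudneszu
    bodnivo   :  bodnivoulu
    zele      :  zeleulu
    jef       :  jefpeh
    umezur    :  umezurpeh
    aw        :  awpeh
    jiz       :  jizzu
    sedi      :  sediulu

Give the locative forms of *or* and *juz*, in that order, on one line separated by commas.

orpeh, juzzu

The pattern is sibilance of the final sound: -zu when the stem ends in a sibilant (*hahudnes*, *jiz*); -peh when the stem ends in a non-sibilant consonant (*jef*, *umezur*, *aw*); -ulu when the stem ends in a vowel (*bodnivo*, *zele*, *sedi*).
*or*: final sound = /r/, a non-sibilant consonant → -peh → *orpeh*.
*juz* — final sound /z/ (a sibilant) → -zu → *juzzu*.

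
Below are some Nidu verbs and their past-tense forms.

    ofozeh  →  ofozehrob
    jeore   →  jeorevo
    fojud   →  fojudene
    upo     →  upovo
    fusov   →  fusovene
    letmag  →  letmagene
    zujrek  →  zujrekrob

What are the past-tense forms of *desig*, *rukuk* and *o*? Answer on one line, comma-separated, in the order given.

desigene, rukukrob, ovo

The suffix is conditioned by the final sound: -rob when the stem ends in a voiceless consonant (*ofozeh*, *zujrek*); -ene when the stem ends in a voiced consonant (*fojud*, *fusov*, *letmag*); -vo when the stem ends in a vowel (*jeore*, *upo*).
*desig* — final sound /g/ (a voiced consonant) → -ene → *desigene*.
The final sound of *rukuk* is /k/, which is a voiceless consonant, so the suffix is -rob, giving *rukukrob*.
The final sound of *o* is /o/, which is a vowel, so the suffix is -vo, giving *ovo*.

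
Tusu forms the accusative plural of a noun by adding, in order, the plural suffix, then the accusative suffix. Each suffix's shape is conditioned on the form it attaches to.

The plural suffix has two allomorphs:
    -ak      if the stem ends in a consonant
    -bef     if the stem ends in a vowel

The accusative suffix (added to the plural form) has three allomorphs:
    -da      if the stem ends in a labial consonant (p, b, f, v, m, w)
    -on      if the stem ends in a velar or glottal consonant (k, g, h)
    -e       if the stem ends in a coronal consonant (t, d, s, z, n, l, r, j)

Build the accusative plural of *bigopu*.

The final sound of *bigopu* is /u/, which is a vowel, so the plural suffix is -bef, giving *bigopubef*.
The plural form *bigopubef* — final consonant /f/ (labial) → -da → *bigopubefda*.

bigopubefda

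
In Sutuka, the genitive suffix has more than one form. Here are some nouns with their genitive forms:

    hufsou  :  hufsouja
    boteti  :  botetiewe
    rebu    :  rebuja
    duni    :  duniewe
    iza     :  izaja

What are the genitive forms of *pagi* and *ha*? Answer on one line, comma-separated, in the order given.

The suffix is conditioned by the last vowel: -ewe when the last vowel of the stem is a front vowel (*boteti*, *duni*); -ja when the last vowel of the stem is a back vowel (*hufsou*, *rebu*, *iza*).
*pagi* — last vowel /i/ (a front vowel) → -ewe → *pagiewe*.
*ha* — last vowel /a/ (a back vowel) → -ja → *haja*.

pagiewe, haja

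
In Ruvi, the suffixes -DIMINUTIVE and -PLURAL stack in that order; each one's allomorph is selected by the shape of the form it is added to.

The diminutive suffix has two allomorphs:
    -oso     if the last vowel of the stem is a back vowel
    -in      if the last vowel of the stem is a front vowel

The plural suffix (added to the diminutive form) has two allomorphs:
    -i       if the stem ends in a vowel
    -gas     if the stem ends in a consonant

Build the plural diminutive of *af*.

afosoi

*af* — last vowel /a/ (a back vowel) → -oso → *afoso*.
The diminutive form *afoso* — final sound /o/ (a vowel) → -i → *afosoi*.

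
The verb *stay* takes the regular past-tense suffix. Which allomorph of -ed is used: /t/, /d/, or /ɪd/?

The stem *stay* ends in a voiced sound other than /d/.
The -ed suffix is realized as /ɪd/ after /t, d/; as /t/ after other voiceless consonants; and as /d/ after other voiced sounds.
So -ed on *stay* is pronounced /d/.

/d/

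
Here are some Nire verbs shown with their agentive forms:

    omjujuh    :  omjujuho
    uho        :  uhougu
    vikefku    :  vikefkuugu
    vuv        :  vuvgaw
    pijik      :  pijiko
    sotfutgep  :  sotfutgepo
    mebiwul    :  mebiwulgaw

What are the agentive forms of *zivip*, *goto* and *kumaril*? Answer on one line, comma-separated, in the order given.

The alternation tracks the final sound of the stem — -o when the stem ends in a voiceless consonant (*omjujuh*, *pijik*, *sotfutgep*); -gaw when the stem ends in a voiced consonant (*vuv*, *mebiwul*); -ugu when the stem ends in a vowel (*uho*, *vikefku*).
*zivip* — final sound /p/ (a voiceless consonant) → -o → *zivipo*.
Since the final sound of *goto* is /o/ (a vowel), it takes -ugu, giving *gotougu*.
*kumaril*: final sound = /l/, a voiced consonant → -gaw → *kumarilgaw*.

zivipo, gotougu, kumarilgaw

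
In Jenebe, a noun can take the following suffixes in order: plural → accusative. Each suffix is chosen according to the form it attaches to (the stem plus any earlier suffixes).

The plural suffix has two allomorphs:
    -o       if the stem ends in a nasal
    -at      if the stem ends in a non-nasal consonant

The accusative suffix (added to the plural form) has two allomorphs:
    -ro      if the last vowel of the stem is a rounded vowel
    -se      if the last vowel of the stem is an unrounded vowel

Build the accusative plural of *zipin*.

Since the final consonant of *zipin* is /n/ (a nasal), it takes -o, giving *zipino*.
The last vowel of the plural form *zipino* is /o/, which is a rounded vowel, so the accusative suffix is -ro, giving *zipinoro*.

zipinoro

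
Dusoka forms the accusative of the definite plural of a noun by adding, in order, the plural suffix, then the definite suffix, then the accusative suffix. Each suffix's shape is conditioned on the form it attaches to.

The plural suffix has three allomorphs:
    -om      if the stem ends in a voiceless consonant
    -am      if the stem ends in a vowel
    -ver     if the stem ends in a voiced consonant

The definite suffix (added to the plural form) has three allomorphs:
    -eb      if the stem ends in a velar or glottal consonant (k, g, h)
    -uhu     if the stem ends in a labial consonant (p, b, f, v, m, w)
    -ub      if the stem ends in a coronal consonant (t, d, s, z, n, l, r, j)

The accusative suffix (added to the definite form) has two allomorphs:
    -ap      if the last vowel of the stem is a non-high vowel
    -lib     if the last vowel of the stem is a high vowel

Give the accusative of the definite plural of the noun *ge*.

*ge*: final sound = /e/, a vowel → -am → *geam*.
The final consonant of the plural form *geam* is /m/, which is labial, so the definite suffix is -uhu, giving *geamuhu*.
The definite form *geamuhu*: last vowel = /u/, a high vowel → -lib → *geamuhulib*.

geamuhulib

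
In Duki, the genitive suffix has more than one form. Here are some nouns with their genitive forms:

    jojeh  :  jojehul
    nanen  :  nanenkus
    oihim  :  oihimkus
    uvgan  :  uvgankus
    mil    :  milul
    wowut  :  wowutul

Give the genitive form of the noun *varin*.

varinkus

Looking at the final consonant of each stem: -kus when the stem ends in a nasal (*nanen*, *oihim*, *uvgan*); -ul when the stem ends in a non-nasal consonant (*jojeh*, *mil*, *wowut*).
*varin*: final consonant = /n/, a nasal → -kus → *varinkus*.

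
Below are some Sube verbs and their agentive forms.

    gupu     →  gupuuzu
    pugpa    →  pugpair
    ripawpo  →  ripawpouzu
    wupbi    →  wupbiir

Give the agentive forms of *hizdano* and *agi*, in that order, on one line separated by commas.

hizdanouzu, agiir

The alternation tracks the last vowel of the stem — -uzu when the last vowel of the stem is a rounded vowel (*gupu*, *ripawpo*); -ir when the last vowel of the stem is an unrounded vowel (*pugpa*, *wupbi*).
*hizdano*: last vowel = /o/, a rounded vowel → -uzu → *hizdanouzu*.
The last vowel of *agi* is /i/, which is an unrounded vowel, so the suffix is -ir, giving *agiir*.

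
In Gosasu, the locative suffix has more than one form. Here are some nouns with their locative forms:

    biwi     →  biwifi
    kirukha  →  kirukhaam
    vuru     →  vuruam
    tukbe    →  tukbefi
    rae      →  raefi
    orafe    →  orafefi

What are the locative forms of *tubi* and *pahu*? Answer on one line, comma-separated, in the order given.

The pattern is front/back vowel harmony: -fi when the last vowel of the stem is a front vowel (*biwi*, *tukbe*, *rae*, *orafe*); -am when the last vowel of the stem is a back vowel (*kirukha*, *vuru*).
The last vowel of *tubi* is /i/, which is a front vowel, so the suffix is -fi, giving *tubifi*.
*pahu* — last vowel /u/ (a back vowel) → -am → *pahuam*.

tubifi, pahuam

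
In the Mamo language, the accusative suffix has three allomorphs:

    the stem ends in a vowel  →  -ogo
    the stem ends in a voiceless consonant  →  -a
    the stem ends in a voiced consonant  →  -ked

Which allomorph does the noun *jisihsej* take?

-ked

*jisihsej*: final sound = /j/, a voiced consonant → -ked.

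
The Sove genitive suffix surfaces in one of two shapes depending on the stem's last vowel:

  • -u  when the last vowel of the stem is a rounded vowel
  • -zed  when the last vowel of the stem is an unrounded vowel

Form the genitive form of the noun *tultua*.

tultuazed

*tultua* — last vowel /a/ (an unrounded vowel) → -zed → *tultuazed*.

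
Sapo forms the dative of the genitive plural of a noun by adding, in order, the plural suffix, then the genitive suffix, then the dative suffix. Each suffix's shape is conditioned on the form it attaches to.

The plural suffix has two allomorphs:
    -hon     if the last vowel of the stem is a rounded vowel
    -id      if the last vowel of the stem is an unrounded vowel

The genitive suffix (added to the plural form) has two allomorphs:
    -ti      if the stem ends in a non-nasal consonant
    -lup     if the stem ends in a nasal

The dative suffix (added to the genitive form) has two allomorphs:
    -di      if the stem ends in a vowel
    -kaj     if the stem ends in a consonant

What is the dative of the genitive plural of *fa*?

faidtidi

*fa*: last vowel = /a/, an unrounded vowel → -id → *faid*.
The plural form *faid*: final consonant = /d/, non-nasal → -ti → *faidti*.
Since the final sound of the genitive form *faidti* is /i/ (a vowel), it takes -di, giving *faidtidi*.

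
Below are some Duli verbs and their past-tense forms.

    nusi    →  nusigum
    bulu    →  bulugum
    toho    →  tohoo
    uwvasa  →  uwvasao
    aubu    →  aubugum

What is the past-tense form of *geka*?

Looking at the last vowel of each stem: -gum when the last vowel of the stem is a high vowel (*nusi*, *bulu*, *aubu*); -o when the last vowel of the stem is a non-high vowel (*toho*, *uwvasa*).
*geka* — last vowel /a/ (a non-high vowel) → -o → *gekao*.

gekao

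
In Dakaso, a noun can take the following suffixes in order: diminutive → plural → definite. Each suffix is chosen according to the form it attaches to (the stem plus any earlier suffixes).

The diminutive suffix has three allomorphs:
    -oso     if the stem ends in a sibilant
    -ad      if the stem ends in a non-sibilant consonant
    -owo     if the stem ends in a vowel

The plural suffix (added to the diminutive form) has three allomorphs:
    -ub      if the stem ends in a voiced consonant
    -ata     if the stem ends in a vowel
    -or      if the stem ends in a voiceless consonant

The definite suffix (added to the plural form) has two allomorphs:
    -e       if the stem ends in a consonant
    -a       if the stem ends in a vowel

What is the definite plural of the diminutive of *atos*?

atososoataa

*atos*: final sound = /s/, a sibilant → -oso → *atososo*.
The diminutive form *atososo* — final sound /o/ (a vowel) → -ata → *atososoata*.
The plural form *atososoata* — final sound /a/ (a vowel) → -a → *atososoataa*.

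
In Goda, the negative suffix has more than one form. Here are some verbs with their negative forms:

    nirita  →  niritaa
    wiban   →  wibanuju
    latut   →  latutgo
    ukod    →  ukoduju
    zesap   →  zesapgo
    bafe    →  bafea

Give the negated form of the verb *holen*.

The pattern is voicing of the final sound: -go when the stem ends in a voiceless consonant (*latut*, *zesap*); -uju when the stem ends in a voiced consonant (*wiban*, *ukod*); -a when the stem ends in a vowel (*nirita*, *bafe*).
Since the final sound of *holen* is /n/ (a voiced consonant), it takes -uju, giving *holenuju*.

holenuju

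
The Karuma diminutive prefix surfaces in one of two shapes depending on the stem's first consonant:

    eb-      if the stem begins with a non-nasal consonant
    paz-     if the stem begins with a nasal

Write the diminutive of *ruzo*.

The first consonant of *ruzo* is /r/, which is non-nasal, so the prefix is eb-, giving *ebruzo*.

ebruzo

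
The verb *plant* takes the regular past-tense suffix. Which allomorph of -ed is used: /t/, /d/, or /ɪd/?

The stem *plant* ends in /t/ or /d/.
The -ed suffix is realized as /ɪd/ after /t, d/; as /t/ after other voiceless consonants; and as /d/ after other voiced sounds.
So -ed on *plant* is pronounced /ɪd/.

/ɪd/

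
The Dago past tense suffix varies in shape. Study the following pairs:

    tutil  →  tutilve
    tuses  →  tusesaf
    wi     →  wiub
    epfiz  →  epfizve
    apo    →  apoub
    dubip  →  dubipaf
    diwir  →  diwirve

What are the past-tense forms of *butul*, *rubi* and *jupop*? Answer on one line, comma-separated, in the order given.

butulve, rubiub, jupopaf

Looking at the final sound of each stem: -af when the stem ends in a voiceless consonant (*tuses*, *dubip*); -ve when the stem ends in a voiced consonant (*tutil*, *epfiz*, *diwir*); -ub when the stem ends in a vowel (*wi*, *apo*).
*butul* — final sound /l/ (a voiced consonant) → -ve → *butulve*.
The final sound of *rubi* is /i/, which is a vowel, so the suffix is -ub, giving *rubiub*.
The final sound of *jupop* is /p/, which is a voiceless consonant, so the suffix is -af, giving *jupopaf*.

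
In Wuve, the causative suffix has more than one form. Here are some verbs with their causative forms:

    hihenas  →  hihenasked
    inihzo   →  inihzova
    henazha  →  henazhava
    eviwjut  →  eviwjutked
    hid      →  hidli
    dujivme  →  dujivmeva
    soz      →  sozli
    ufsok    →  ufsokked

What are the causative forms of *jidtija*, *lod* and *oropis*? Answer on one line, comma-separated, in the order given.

jidtijava, lodli, oropisked

The pattern is voicing of the final sound: -ked when the stem ends in a voiceless consonant (*hihenas*, *eviwjut*, *ufsok*); -li when the stem ends in a voiced consonant (*hid*, *soz*); -va when the stem ends in a vowel (*inihzo*, *henazha*, *dujivme*).
*jidtija* — final sound /a/ (a vowel) → -va → *jidtijava*.
*lod*: final sound = /d/, a voiced consonant → -li → *lodli*.
*oropis*: final sound = /s/, a voiceless consonant → -ked → *oropisked*.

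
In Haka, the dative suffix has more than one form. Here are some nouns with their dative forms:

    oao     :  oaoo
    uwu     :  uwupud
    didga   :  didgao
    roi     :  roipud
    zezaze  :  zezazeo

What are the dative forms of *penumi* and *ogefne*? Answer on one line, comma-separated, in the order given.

penumipud, ogefneo

The suffix is conditioned by the last vowel: -pud when the last vowel of the stem is a high vowel (*uwu*, *roi*); -o when the last vowel of the stem is a non-high vowel (*oao*, *didga*, *zezaze*).
Since the last vowel of *penumi* is /i/ (a high vowel), it takes -pud, giving *penumipud*.
The last vowel of *ogefne* is /e/, which is a non-high vowel, so the suffix is -o, giving *ogefneo*.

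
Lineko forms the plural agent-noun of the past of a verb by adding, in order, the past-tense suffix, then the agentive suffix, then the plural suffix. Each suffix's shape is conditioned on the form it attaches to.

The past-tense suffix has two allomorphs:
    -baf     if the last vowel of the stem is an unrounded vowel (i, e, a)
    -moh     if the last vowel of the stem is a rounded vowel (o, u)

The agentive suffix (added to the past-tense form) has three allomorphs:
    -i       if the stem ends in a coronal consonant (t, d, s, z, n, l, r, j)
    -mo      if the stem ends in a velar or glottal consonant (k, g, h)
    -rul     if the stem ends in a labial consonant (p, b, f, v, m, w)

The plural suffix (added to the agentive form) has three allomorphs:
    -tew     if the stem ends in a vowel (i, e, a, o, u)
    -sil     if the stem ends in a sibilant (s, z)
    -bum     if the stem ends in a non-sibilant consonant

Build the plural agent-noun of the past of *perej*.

perejbafrulbum

*perej*: last vowel = /e/, an unrounded vowel → -baf → *perejbaf*.
The final consonant of the past-tense form *perejbaf* is /f/, which is labial, so the agentive suffix is -rul, giving *perejbafrul*.
Since the final sound of the agentive form *perejbafrul* is /l/ (a non-sibilant consonant), it takes -bum, giving *perejbafrulbum*.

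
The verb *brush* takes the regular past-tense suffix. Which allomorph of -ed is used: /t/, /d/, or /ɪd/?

/t/

The stem *brush* ends in a voiceless consonant other than /t/.
The -ed suffix is realized as /ɪd/ after /t, d/; as /t/ after other voiceless consonants; and as /d/ after other voiced sounds.
So -ed on *brush* is pronounced /t/.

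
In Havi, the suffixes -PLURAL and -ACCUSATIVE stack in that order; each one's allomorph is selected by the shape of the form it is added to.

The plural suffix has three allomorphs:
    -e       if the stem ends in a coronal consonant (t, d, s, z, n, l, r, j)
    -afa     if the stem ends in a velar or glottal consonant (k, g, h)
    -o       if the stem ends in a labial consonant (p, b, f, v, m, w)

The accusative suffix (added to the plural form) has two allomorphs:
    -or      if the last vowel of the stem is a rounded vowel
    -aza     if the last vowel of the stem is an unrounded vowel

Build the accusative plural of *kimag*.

kimagafaaza

The final consonant of *kimag* is /g/, which is velar/glottal, so the plural suffix is -afa, giving *kimagafa*.
The last vowel of the plural form *kimagafa* is /a/, which is an unrounded vowel, so the accusative suffix is -aza, giving *kimagafaaza*.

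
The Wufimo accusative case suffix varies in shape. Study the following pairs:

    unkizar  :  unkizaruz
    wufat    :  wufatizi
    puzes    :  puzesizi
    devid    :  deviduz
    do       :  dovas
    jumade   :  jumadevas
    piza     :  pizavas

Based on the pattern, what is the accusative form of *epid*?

Looking at the final sound of each stem: -izi when the stem ends in a voiceless consonant (*wufat*, *puzes*); -uz when the stem ends in a voiced consonant (*unkizar*, *devid*); -vas when the stem ends in a vowel (*do*, *jumade*, *piza*).
The final sound of *epid* is /d/, which is a voiced consonant, so the suffix is -uz, giving *epiduz*.

epiduz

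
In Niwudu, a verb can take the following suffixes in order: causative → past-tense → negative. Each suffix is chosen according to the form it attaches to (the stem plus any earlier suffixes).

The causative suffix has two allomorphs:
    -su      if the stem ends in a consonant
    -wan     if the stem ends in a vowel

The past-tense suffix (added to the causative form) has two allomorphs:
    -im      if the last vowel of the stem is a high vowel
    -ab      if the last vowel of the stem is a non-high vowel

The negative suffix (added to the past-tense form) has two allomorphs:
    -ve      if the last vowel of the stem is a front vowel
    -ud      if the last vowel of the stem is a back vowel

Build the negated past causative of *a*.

awanabud

Since the final sound of *a* is /a/ (a vowel), it takes -wan, giving *awan*.
The causative form *awan*: last vowel = /a/, a non-high vowel → -ab → *awanab*.
The past-tense form *awanab* — last vowel /a/ (a back vowel) → -ud → *awanabud*.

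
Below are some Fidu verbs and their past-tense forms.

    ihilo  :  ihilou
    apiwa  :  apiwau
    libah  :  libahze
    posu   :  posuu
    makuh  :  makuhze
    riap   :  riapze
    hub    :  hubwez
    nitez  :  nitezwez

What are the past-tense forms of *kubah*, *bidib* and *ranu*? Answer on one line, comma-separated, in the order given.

kubahze, bidibwez, ranuu

The suffix is conditioned by the final sound: -ze when the stem ends in a voiceless consonant (*libah*, *makuh*, *riap*); -wez when the stem ends in a voiced consonant (*hub*, *nitez*); -u when the stem ends in a vowel (*ihilo*, *apiwa*, *posu*).
Since the final sound of *kubah* is /h/ (a voiceless consonant), it takes -ze, giving *kubahze*.
The final sound of *bidib* is /b/, which is a voiced consonant, so the suffix is -wez, giving *bidibwez*.
Since the final sound of *ranu* is /u/ (a vowel), it takes -u, giving *ranuu*.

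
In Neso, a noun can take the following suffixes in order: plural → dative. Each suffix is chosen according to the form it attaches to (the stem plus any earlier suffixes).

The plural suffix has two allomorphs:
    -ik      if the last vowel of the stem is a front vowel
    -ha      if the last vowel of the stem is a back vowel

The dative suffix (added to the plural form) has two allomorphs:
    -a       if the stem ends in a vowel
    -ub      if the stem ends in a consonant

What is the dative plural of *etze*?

etzeikub

Since the last vowel of *etze* is /e/ (a front vowel), it takes -ik, giving *etzeik*.
Since the final sound of the plural form *etzeik* is /k/ (a consonant), it takes -ub, giving *etzeikub*.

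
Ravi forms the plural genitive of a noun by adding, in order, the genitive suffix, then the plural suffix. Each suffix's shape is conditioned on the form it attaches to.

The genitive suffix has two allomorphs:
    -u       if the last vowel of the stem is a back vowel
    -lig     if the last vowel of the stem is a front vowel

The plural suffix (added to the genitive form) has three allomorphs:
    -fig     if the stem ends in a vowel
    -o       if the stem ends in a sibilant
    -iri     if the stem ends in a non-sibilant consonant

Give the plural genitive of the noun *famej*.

Since the last vowel of *famej* is /e/ (a front vowel), it takes -lig, giving *famejlig*.
The genitive form *famejlig*: final sound = /g/, a non-sibilant consonant → -iri → *famejligiri*.

famejligiri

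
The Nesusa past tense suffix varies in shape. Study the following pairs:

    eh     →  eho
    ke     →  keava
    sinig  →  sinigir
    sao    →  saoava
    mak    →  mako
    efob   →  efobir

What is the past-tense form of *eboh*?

The pattern is voicing of the final sound: -o when the stem ends in a voiceless consonant (*eh*, *mak*); -ir when the stem ends in a voiced consonant (*sinig*, *efob*); -ava when the stem ends in a vowel (*ke*, *sao*).
*eboh*: final sound = /h/, a voiceless consonant → -o → *eboho*.

eboho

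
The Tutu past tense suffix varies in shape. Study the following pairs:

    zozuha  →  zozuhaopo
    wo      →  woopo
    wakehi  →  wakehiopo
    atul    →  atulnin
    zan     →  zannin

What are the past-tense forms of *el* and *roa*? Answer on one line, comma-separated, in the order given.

elnin, roaopo

The alternation tracks the final sound of the stem — -nin when the stem ends in a consonant (*atul*, *zan*); -opo when the stem ends in a vowel (*zozuha*, *wo*, *wakehi*).
*el* — final sound /l/ (a consonant) → -nin → *elnin*.
The final sound of *roa* is /a/, which is a vowel, so the suffix is -opo, giving *roaopo*.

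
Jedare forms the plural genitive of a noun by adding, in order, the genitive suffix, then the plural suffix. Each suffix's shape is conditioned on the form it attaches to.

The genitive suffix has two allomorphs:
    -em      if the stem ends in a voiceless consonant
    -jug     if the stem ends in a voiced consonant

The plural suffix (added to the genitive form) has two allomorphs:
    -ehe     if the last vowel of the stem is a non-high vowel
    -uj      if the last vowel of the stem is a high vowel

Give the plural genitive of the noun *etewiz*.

etewizjuguj

*etewiz* — final consonant /z/ (voiced) → -jug → *etewizjug*.
Since the last vowel of the genitive form *etewizjug* is /u/ (a high vowel), it takes -uj, giving *etewizjuguj*.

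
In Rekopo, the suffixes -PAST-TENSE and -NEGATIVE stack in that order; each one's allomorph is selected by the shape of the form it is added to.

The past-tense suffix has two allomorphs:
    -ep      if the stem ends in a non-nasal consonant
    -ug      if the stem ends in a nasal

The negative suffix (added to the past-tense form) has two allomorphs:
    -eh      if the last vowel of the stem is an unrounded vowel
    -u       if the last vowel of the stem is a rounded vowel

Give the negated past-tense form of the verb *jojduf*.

*jojduf* — final consonant /f/ (non-nasal) → -ep → *jojdufep*.
The last vowel of the past-tense form *jojdufep* is /e/, which is an unrounded vowel, so the negative suffix is -eh, giving *jojdufepeh*.

jojdufepeh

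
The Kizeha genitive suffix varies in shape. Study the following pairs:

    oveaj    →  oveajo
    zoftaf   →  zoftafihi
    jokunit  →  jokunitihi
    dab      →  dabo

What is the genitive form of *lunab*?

lunabo

The suffix is conditioned by the final consonant: -ihi when the stem ends in a voiceless consonant (*zoftaf*, *jokunit*); -o when the stem ends in a voiced consonant (*oveaj*, *dab*).
*lunab* — final consonant /b/ (voiced) → -o → *lunabo*.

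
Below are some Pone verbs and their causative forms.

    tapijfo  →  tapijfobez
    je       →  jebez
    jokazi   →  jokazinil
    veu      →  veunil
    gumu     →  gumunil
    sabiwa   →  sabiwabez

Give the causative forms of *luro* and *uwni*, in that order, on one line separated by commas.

The pattern is height harmony: -nil when the last vowel of the stem is a high vowel (*jokazi*, *veu*, *gumu*); -bez when the last vowel of the stem is a non-high vowel (*tapijfo*, *je*, *sabiwa*).
*luro* — last vowel /o/ (a non-high vowel) → -bez → *lurobez*.
Since the last vowel of *uwni* is /i/ (a high vowel), it takes -nil, giving *uwninil*.

lurobez, uwninil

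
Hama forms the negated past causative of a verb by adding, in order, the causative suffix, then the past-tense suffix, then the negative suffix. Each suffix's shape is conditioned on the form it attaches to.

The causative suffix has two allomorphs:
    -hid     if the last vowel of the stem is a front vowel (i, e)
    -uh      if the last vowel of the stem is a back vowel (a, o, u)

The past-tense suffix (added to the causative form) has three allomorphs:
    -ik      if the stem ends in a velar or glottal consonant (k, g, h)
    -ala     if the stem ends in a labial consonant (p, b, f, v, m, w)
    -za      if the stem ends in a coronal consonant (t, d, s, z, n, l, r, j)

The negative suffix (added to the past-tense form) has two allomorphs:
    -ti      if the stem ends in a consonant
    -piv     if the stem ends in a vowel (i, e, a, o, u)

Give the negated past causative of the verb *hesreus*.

*hesreus*: last vowel = /u/, a back vowel → -uh → *hesreusuh*.
The final consonant of the causative form *hesreusuh* is /h/, which is velar/glottal, so the past-tense suffix is -ik, giving *hesreusuhik*.
The past-tense form *hesreusuhik*: final sound = /k/, a consonant → -ti → *hesreusuhikti*.

hesreusuhikti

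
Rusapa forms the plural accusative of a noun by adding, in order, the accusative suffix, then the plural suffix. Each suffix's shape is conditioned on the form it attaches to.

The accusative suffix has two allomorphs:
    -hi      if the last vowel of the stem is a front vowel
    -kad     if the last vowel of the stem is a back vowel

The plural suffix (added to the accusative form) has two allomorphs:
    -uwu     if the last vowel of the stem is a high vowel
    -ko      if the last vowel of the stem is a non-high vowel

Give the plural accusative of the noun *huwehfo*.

huwehfokadko

The last vowel of *huwehfo* is /o/, which is a back vowel, so the accusative suffix is -kad, giving *huwehfokad*.
Since the last vowel of the accusative form *huwehfokad* is /a/ (a non-high vowel), it takes -ko, giving *huwehfokadko*.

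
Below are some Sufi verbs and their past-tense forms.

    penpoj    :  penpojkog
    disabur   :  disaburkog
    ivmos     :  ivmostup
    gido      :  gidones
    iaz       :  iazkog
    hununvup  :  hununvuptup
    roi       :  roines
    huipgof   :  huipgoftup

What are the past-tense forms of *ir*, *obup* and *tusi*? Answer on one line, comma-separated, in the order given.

irkog, obuptup, tusines

The pattern is voicing of the final sound: -tup when the stem ends in a voiceless consonant (*ivmos*, *hununvup*, *huipgof*); -kog when the stem ends in a voiced consonant (*penpoj*, *disabur*, *iaz*); -nes when the stem ends in a vowel (*gido*, *roi*).
Since the final sound of *ir* is /r/ (a voiced consonant), it takes -kog, giving *irkog*.
The final sound of *obup* is /p/, which is a voiceless consonant, so the suffix is -tup, giving *obuptup*.
The final sound of *tusi* is /i/, which is a vowel, so the suffix is -nes, giving *tusines*.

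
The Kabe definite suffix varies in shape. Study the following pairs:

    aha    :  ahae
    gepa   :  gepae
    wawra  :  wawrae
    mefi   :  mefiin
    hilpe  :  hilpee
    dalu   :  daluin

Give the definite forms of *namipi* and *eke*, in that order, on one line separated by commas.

namipiin, ekee

The alternation tracks the last vowel of the stem — -in when the last vowel of the stem is a high vowel (*mefi*, *dalu*); -e when the last vowel of the stem is a non-high vowel (*aha*, *gepa*, *wawra*, *hilpe*).
The last vowel of *namipi* is /i/, which is a high vowel, so the suffix is -in, giving *namipiin*.
Since the last vowel of *eke* is /e/ (a non-high vowel), it takes -e, giving *ekee*.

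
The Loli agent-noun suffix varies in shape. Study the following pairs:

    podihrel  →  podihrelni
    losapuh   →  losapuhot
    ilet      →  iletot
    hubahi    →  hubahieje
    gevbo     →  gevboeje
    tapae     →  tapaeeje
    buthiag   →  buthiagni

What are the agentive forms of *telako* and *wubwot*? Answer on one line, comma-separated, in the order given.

The alternation tracks the final sound of the stem — -ot when the stem ends in a voiceless consonant (*losapuh*, *ilet*); -ni when the stem ends in a voiced consonant (*podihrel*, *buthiag*); -eje when the stem ends in a vowel (*hubahi*, *gevbo*, *tapae*).
*telako*: final sound = /o/, a vowel → -eje → *telakoeje*.
The final sound of *wubwot* is /t/, which is a voiceless consonant, so the suffix is -ot, giving *wubwotot*.

telakoeje, wubwotot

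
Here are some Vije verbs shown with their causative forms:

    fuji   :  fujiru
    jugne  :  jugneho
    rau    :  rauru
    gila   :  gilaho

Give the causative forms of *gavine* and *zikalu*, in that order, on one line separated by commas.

The suffix is conditioned by the last vowel: -ru when the last vowel of the stem is a high vowel (*fuji*, *rau*); -ho when the last vowel of the stem is a non-high vowel (*jugne*, *gila*).
*gavine* — last vowel /e/ (a non-high vowel) → -ho → *gavineho*.
*zikalu* — last vowel /u/ (a high vowel) → -ru → *zikaluru*.

gavineho, zikaluru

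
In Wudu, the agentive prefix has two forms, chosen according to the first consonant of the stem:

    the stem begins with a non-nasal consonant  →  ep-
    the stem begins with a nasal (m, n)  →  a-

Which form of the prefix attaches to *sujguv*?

*sujguv* — first consonant /s/ (non-nasal) → ep-.

ep-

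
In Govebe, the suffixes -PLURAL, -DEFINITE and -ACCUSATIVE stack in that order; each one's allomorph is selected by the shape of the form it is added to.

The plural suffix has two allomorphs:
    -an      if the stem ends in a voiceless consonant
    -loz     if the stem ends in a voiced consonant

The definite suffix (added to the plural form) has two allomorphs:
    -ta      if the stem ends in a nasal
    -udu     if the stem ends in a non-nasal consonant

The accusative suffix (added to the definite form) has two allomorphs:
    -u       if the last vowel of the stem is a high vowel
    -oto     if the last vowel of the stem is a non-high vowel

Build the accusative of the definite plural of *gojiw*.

Since the final consonant of *gojiw* is /w/ (voiced), it takes -loz, giving *gojiwloz*.
Since the final consonant of the plural form *gojiwloz* is /z/ (non-nasal), it takes -udu, giving *gojiwlozudu*.
The definite form *gojiwlozudu*: last vowel = /u/, a high vowel → -u → *gojiwlozuduu*.

gojiwlozuduu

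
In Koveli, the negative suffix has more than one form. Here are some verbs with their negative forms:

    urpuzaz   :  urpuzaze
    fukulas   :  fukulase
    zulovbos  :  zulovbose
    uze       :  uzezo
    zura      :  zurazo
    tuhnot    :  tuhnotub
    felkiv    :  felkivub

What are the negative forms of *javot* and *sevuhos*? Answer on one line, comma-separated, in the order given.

javotub, sevuhose

Looking at the final sound of each stem: -e when the stem ends in a sibilant (*urpuzaz*, *fukulas*, *zulovbos*); -ub when the stem ends in a non-sibilant consonant (*tuhnot*, *felkiv*); -zo when the stem ends in a vowel (*uze*, *zura*).
Since the final sound of *javot* is /t/ (a non-sibilant consonant), it takes -ub, giving *javotub*.
*sevuhos* — final sound /s/ (a sibilant) → -e → *sevuhose*.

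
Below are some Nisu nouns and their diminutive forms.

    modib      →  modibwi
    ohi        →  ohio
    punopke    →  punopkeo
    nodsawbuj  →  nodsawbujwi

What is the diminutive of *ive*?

iveo

The pattern is consonant vs. vowel: -wi when the stem ends in a consonant (*modib*, *nodsawbuj*); -o when the stem ends in a vowel (*ohi*, *punopke*).
*ive*: final sound = /e/, a vowel → -o → *iveo*.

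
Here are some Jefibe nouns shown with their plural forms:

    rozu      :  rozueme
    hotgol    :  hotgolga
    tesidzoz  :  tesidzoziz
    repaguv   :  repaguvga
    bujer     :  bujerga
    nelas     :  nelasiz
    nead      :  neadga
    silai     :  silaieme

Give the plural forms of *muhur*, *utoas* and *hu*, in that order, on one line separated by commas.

muhurga, utoasiz, hueme

The pattern is sibilance of the final sound: -iz when the stem ends in a sibilant (*tesidzoz*, *nelas*); -ga when the stem ends in a non-sibilant consonant (*hotgol*, *repaguv*, *bujer*, *nead*); -eme when the stem ends in a vowel (*rozu*, *silai*).
*muhur*: final sound = /r/, a non-sibilant consonant → -ga → *muhurga*.
*utoas* — final sound /s/ (a sibilant) → -iz → *utoasiz*.
Since the final sound of *hu* is /u/ (a vowel), it takes -eme, giving *hueme*.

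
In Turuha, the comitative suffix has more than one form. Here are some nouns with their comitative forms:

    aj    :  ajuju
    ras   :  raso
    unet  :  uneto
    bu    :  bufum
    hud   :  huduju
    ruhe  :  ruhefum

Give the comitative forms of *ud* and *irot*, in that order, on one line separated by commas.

The pattern is voicing of the final sound: -o when the stem ends in a voiceless consonant (*ras*, *unet*); -uju when the stem ends in a voiced consonant (*aj*, *hud*); -fum when the stem ends in a vowel (*bu*, *ruhe*).
*ud*: final sound = /d/, a voiced consonant → -uju → *uduju*.
Since the final sound of *irot* is /t/ (a voiceless consonant), it takes -o, giving *iroto*.

uduju, iroto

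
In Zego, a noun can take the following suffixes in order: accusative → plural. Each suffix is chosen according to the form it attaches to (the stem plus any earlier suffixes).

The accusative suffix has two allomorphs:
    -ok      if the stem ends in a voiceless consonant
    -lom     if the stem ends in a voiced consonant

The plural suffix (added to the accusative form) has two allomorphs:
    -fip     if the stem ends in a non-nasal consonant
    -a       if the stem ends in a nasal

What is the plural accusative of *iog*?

*iog* — final consonant /g/ (voiced) → -lom → *ioglom*.
Since the final consonant of the accusative form *ioglom* is /m/ (a nasal), it takes -a, giving *iogloma*.

iogloma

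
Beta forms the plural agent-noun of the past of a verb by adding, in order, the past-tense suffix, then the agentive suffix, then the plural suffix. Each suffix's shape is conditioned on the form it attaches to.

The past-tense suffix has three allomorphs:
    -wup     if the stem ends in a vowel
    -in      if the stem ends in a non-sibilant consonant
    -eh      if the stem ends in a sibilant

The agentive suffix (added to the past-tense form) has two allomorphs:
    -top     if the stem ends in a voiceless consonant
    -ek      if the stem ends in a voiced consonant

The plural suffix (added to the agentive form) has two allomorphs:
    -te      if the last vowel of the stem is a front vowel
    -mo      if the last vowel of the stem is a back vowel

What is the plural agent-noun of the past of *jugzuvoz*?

Since the final sound of *jugzuvoz* is /z/ (a sibilant), it takes -eh, giving *jugzuvozeh*.
The past-tense form *jugzuvozeh*: final consonant = /h/, voiceless → -top → *jugzuvozehtop*.
The agentive form *jugzuvozehtop*: last vowel = /o/, a back vowel → -mo → *jugzuvozehtopmo*.

jugzuvozehtopmo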